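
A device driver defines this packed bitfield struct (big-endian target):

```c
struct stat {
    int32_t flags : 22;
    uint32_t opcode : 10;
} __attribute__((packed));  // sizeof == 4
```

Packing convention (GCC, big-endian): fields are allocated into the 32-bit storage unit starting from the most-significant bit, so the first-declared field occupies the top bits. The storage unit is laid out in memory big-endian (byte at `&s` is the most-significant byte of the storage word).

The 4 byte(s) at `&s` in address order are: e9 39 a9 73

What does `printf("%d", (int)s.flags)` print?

[0]=0xe9 [1]=0x39 [2]=0xa9 [3]=0x73 (big-endian) → word 0xe939a973
flags [10+:22] = (word>>10) & 0x3fffff = 3821162  ←
opcode [0+:10] = (word>>0) & 0x3ff = 371
flags signed 22b, MSB=1: 3821162 - 4194304 = -373142

-373142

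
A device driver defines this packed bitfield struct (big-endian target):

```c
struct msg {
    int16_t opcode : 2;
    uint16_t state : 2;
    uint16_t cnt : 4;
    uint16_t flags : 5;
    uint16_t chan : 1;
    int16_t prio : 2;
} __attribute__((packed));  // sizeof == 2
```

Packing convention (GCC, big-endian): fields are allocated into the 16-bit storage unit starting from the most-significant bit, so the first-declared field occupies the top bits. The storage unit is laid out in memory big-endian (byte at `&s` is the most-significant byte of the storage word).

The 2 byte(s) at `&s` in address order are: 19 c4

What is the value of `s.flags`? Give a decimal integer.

24

[0]=0x19 [1]=0xc4 (big-endian) → word 0x19c4
opcode [14+:2] = (word>>14) & 0x3 = 0
state [12+:2] = (word>>12) & 0x3 = 1
cnt [8+:4] = (word>>8) & 0xf = 9
flags [3+:5] = (word>>3) & 0x1f = 24  ←
chan [2+:1] = (word>>2) & 0x1 = 1
prio [0+:2] = (word>>0) & 0x3 = 0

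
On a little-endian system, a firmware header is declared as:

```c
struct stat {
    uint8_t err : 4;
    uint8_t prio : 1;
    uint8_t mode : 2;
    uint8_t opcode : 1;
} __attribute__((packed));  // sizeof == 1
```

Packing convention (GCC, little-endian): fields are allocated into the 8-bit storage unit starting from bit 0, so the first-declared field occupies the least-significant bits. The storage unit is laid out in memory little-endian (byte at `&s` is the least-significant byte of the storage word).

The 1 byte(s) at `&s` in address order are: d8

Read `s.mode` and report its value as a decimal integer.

[0]=0xd8 (little-endian) → word 0xd8
err:4 @ bit 0 → (0xd8>>0)&0xf = 0x8
prio:1 @ bit 4 → (0xd8>>4)&0x1 = 0x1
mode:2 @ bit 5 → (0xd8>>5)&0x3 = 0x2  ←
opcode:1 @ bit 7 → (0xd8>>7)&0x1 = 0x1

2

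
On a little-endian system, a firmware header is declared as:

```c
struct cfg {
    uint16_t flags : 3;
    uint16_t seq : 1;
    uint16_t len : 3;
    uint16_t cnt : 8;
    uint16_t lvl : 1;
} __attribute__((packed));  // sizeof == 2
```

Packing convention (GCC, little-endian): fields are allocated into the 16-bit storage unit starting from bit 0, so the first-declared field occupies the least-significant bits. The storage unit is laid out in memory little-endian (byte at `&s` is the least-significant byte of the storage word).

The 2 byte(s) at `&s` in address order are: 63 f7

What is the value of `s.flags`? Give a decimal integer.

[0]=0x63 [1]=0xf7 (little-endian) → word 0xf763
flags:3 @ bit 0 → (0xf763>>0)&0x7 = 0x3  ←
seq:1 @ bit 3 → (0xf763>>3)&0x1 = 0x0
len:3 @ bit 4 → (0xf763>>4)&0x7 = 0x6
cnt:8 @ bit 7 → (0xf763>>7)&0xff = 0xee
lvl:1 @ bit 15 → (0xf763>>15)&0x1 = 0x1

3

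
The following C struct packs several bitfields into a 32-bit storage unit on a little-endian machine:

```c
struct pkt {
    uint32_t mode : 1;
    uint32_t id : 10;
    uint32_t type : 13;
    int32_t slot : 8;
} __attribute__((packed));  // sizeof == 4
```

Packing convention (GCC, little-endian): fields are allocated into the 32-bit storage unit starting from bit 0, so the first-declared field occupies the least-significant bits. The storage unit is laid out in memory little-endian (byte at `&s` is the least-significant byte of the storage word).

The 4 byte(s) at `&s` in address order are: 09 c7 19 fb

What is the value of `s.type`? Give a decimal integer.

824

[0]=0x09 [1]=0xc7 [2]=0x19 [3]=0xfb (little-endian) → word 0xfb19c709
mode [0+:1] = (word>>0) & 0x1 = 1
id [1+:10] = (word>>1) & 0x3ff = 900
type [11+:13] = (word>>11) & 0x1fff = 824  ←
slot [24+:8] = (word>>24) & 0xff = 251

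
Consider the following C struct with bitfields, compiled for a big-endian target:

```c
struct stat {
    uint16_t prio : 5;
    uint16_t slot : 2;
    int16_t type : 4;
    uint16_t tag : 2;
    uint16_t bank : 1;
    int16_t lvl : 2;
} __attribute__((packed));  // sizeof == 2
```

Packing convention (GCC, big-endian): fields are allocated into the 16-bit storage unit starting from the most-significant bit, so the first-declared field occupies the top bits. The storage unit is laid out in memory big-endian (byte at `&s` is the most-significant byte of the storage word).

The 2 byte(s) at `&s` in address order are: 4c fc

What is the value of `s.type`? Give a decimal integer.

[0]=0x4c [1]=0xfc (big-endian) → word 0x4cfc
prio:5 @ bit 11 → (0x4cfc>>11)&0x1f = 0x9
slot:2 @ bit 9 → (0x4cfc>>9)&0x3 = 0x2
type:4 @ bit 5 → (0x4cfc>>5)&0xf = 0x7  ←
tag:2 @ bit 3 → (0x4cfc>>3)&0x3 = 0x3
bank:1 @ bit 2 → (0x4cfc>>2)&0x1 = 0x1
lvl:2 @ bit 0 → (0x4cfc>>0)&0x3 = 0x0
type signed 4b, MSB=0: value = 7

7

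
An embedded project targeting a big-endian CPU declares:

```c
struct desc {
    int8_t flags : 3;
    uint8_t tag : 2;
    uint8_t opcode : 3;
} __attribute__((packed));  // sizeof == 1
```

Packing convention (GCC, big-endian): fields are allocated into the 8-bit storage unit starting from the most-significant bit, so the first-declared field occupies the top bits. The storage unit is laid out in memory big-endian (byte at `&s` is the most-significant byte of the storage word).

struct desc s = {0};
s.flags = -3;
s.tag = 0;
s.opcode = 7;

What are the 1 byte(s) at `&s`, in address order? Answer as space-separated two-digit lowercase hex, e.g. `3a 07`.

a7

[5+:3] flags=-3 & 0x7 = 0x5; word=0xa0
[3+:2] tag=0 & 0x3 = 0x0; word=0xa0
[0+:3] opcode=7 & 0x7 = 0x7; word=0xa7
word = 0xa7 → big-endian bytes:
  [0]=0xa7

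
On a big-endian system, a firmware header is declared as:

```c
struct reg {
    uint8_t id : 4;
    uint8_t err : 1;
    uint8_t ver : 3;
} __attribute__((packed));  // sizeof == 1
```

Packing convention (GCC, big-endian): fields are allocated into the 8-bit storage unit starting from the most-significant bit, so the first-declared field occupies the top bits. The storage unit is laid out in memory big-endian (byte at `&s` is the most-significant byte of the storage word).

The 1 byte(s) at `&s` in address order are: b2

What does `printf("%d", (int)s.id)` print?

11

[0]=0xb2 (big-endian) → word 0xb2
id:4 @ bit 4 → (0xb2>>4)&0xf = 0xb  ←
err:1 @ bit 3 → (0xb2>>3)&0x1 = 0x0
ver:3 @ bit 0 → (0xb2>>0)&0x7 = 0x2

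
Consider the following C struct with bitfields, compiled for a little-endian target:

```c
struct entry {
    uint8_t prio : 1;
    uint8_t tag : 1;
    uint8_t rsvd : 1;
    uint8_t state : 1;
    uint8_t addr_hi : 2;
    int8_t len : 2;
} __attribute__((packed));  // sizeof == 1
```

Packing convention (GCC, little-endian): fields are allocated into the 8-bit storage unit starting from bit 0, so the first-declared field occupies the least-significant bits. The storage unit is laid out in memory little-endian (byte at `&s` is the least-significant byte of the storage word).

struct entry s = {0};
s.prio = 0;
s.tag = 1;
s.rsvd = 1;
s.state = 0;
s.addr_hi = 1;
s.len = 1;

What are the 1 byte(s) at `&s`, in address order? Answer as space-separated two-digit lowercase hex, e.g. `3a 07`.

56

prio:1 = 0 → 0x0 << 0 → word 0x00
tag:1 = 1 → 0x1 << 1 → word 0x02
rsvd:1 = 1 → 0x1 << 2 → word 0x06
state:1 = 0 → 0x0 << 3 → word 0x06
addr_hi:2 = 1 → 0x1 << 4 → word 0x16
len:2 = 1 → 0x1 << 6 → word 0x56
word = 0x56 → little-endian bytes:
  [0]=0x56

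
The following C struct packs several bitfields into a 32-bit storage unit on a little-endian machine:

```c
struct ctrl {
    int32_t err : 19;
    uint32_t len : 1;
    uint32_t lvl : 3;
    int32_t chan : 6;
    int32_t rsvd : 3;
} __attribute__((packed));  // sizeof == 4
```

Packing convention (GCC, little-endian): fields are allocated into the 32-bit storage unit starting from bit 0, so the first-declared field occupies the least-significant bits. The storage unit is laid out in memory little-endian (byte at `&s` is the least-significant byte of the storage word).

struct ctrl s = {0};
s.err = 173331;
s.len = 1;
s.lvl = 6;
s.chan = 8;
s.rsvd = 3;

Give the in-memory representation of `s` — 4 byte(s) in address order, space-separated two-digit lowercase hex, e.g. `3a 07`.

13 a5 6a 64

err (19b) val=173331 bits=0x2a513 at bit 0: 0x0002a513
len (1b) val=1 bits=0x1 at bit 19: 0x000aa513
lvl (3b) val=6 bits=0x6 at bit 20: 0x006aa513
chan (6b) val=8 bits=0x8 at bit 23: 0x046aa513
rsvd (3b) val=3 bits=0x3 at bit 29: 0x646aa513
word = 0x646aa513 → little-endian bytes:
  [0]=0x13  [1]=0xa5  [2]=0x6a  [3]=0x64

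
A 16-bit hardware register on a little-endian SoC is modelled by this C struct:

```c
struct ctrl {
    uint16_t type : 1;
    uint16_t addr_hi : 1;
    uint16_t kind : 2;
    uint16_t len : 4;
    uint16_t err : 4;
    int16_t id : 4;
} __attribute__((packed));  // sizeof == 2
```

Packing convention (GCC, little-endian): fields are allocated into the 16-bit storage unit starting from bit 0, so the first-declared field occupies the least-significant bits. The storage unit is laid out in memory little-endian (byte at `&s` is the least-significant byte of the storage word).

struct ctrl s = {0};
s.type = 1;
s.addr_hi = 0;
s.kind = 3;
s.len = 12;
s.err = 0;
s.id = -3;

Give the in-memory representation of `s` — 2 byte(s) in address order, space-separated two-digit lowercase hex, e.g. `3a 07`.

type:1 = 1 → 0x1 << 0 → word 0x0001
addr_hi:1 = 0 → 0x0 << 1 → word 0x0001
kind:2 = 3 → 0x3 << 2 → word 0x000d
len:4 = 12 → 0xc << 4 → word 0x00cd
err:4 = 0 → 0x0 << 8 → word 0x00cd
id:4 = -3 → 0xd << 12 → word 0xd0cd
word = 0xd0cd → little-endian bytes:
  [0]=0xcd  [1]=0xd0

cd d0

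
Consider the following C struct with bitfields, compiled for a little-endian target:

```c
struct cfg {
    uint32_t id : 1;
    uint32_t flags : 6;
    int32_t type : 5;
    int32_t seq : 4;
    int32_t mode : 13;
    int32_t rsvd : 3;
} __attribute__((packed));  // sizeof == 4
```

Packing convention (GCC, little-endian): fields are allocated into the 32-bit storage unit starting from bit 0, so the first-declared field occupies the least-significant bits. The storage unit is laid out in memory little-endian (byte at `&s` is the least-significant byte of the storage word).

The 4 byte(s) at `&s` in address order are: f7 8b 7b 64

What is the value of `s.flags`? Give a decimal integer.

59

[0]=0xf7 [1]=0x8b [2]=0x7b [3]=0x64 (little-endian) → word 0x647b8bf7
id:1 @ bit 0 → (0x647b8bf7>>0)&0x1 = 0x1
flags:6 @ bit 1 → (0x647b8bf7>>1)&0x3f = 0x3b  ←
type:5 @ bit 7 → (0x647b8bf7>>7)&0x1f = 0x17
seq:4 @ bit 12 → (0x647b8bf7>>12)&0xf = 0x8
mode:13 @ bit 16 → (0x647b8bf7>>16)&0x1fff = 0x47b
rsvd:3 @ bit 29 → (0x647b8bf7>>29)&0x7 = 0x3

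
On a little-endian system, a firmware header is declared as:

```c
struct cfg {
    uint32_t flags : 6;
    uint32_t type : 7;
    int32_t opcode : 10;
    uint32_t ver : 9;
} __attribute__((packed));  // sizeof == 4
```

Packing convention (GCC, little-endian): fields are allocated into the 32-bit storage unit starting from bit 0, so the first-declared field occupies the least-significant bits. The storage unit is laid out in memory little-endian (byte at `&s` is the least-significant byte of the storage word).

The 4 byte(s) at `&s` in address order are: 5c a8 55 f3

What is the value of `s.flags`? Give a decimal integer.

28

[0]=0x5c [1]=0xa8 [2]=0x55 [3]=0xf3 (little-endian) → word 0xf355a85c
flags [0+:6] = (word>>0) & 0x3f = 28  ←
type [6+:7] = (word>>6) & 0x7f = 33
opcode [13+:10] = (word>>13) & 0x3ff = 685
ver [23+:9] = (word>>23) & 0x1ff = 486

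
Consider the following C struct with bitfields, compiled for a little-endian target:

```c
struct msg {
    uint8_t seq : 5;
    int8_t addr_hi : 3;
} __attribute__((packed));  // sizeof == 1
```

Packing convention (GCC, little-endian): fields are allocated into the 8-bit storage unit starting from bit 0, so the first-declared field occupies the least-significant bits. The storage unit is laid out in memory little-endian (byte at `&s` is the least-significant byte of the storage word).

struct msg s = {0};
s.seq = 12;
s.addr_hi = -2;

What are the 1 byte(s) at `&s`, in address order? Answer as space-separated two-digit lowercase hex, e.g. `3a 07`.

seq:5 = 12 → 0xc << 0 → word 0x0c
addr_hi:3 = -2 → 0x6 << 5 → word 0xcc
word = 0xcc → little-endian bytes:
  [0]=0xcc

cc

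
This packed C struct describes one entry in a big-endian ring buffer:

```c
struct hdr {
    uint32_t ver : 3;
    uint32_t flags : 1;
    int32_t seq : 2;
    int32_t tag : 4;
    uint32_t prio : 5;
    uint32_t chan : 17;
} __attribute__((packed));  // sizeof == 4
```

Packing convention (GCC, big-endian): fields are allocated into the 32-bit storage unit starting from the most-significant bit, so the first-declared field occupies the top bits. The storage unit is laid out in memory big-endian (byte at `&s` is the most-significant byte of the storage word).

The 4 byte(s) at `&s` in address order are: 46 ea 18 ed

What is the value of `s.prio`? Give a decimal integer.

[0]=0x46 [1]=0xea [2]=0x18 [3]=0xed (big-endian) → word 0x46ea18ed
ver [29+:3] = (word>>29) & 0x7 = 2
flags [28+:1] = (word>>28) & 0x1 = 0
seq [26+:2] = (word>>26) & 0x3 = 1
tag [22+:4] = (word>>22) & 0xf = 11
prio [17+:5] = (word>>17) & 0x1f = 21  ←
chan [0+:17] = (word>>0) & 0x1ffff = 6381

21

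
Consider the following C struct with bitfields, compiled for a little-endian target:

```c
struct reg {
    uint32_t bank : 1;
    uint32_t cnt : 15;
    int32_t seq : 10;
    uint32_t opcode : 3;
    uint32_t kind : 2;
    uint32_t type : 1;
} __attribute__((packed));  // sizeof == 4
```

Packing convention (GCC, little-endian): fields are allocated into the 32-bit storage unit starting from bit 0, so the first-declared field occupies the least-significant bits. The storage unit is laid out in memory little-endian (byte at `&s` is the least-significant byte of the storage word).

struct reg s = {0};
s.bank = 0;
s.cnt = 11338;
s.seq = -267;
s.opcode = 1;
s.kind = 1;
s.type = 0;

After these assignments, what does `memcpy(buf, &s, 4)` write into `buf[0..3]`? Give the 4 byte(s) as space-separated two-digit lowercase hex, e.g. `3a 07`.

94 58 f5 26

bank (1b) val=0 bits=0x0 at bit 0: 0x00000000
cnt (15b) val=11338 bits=0x2c4a at bit 1: 0x00005894
seq (10b) val=-267 bits=0x2f5 at bit 16: 0x02f55894
opcode (3b) val=1 bits=0x1 at bit 26: 0x06f55894
kind (2b) val=1 bits=0x1 at bit 29: 0x26f55894
type (1b) val=0 bits=0x0 at bit 31: 0x26f55894
word = 0x26f55894 → little-endian bytes:
  [0]=0x94  [1]=0x58  [2]=0xf5  [3]=0x26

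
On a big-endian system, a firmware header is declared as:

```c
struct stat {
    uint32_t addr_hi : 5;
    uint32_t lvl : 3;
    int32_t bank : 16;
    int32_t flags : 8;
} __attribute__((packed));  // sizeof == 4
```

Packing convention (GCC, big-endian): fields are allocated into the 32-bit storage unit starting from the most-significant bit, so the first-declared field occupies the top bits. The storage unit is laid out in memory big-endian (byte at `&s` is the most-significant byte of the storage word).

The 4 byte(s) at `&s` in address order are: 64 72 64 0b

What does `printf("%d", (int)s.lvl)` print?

4

[0]=0x64 [1]=0x72 [2]=0x64 [3]=0x0b (big-endian) → word 0x6472640b
addr_hi:5 @ bit 27 → (0x6472640b>>27)&0x1f = 0xc
lvl:3 @ bit 24 → (0x6472640b>>24)&0x7 = 0x4  ←
bank:16 @ bit 8 → (0x6472640b>>8)&0xffff = 0x7264
flags:8 @ bit 0 → (0x6472640b>>0)&0xff = 0xb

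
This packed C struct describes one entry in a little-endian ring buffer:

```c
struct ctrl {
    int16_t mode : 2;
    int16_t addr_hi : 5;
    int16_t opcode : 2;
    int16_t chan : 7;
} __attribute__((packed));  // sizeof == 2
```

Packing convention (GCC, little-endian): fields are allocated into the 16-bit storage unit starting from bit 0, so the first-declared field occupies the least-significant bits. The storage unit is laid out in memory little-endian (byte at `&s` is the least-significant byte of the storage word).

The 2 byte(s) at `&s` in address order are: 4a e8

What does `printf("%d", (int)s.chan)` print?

[0]=0x4a [1]=0xe8 (little-endian) → word 0xe84a
mode:2 @ bit 0 → (0xe84a>>0)&0x3 = 0x2
addr_hi:5 @ bit 2 → (0xe84a>>2)&0x1f = 0x12
opcode:2 @ bit 7 → (0xe84a>>7)&0x3 = 0x0
chan:7 @ bit 9 → (0xe84a>>9)&0x7f = 0x74  ←
chan signed 7b, MSB=1: 116 - 128 = -12

-12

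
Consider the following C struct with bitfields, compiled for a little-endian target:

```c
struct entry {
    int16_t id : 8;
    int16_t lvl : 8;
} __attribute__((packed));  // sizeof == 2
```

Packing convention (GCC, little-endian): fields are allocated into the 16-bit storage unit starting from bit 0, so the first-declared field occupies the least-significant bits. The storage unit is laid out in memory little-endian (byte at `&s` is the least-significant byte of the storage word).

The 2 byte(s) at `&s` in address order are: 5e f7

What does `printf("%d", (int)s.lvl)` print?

-9

[0]=0x5e [1]=0xf7 (little-endian) → word 0xf75e
id [0+:8] = (word>>0) & 0xff = 94
lvl [8+:8] = (word>>8) & 0xff = 247  ←
lvl signed 8b, MSB=1: 247 - 256 = -9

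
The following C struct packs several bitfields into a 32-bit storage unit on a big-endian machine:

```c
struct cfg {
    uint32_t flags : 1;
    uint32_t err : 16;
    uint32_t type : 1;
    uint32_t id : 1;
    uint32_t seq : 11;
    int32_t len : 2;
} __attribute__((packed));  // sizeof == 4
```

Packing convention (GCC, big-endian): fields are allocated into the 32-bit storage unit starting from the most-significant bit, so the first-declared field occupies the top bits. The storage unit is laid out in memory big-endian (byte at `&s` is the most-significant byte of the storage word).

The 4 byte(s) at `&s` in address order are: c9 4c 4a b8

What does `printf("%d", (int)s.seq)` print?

[0]=0xc9 [1]=0x4c [2]=0x4a [3]=0xb8 (big-endian) → word 0xc94c4ab8
flags:1 @ bit 31 → (0xc94c4ab8>>31)&0x1 = 0x1
err:16 @ bit 15 → (0xc94c4ab8>>15)&0xffff = 0x9298
type:1 @ bit 14 → (0xc94c4ab8>>14)&0x1 = 0x1
id:1 @ bit 13 → (0xc94c4ab8>>13)&0x1 = 0x0
seq:11 @ bit 2 → (0xc94c4ab8>>2)&0x7ff = 0x2ae  ←
len:2 @ bit 0 → (0xc94c4ab8>>0)&0x3 = 0x0

686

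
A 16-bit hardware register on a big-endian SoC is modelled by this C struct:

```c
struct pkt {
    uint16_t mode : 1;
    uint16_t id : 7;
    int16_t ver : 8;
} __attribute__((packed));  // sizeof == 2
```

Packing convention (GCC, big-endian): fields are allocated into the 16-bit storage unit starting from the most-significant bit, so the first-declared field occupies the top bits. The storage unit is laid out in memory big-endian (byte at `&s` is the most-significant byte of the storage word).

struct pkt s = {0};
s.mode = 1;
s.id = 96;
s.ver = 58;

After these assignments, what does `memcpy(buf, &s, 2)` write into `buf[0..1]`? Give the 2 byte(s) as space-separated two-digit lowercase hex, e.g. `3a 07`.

[15+:1] mode=1 & 0x1 = 0x1; word=0x8000
[8+:7] id=96 & 0x7f = 0x60; word=0xe000
[0+:8] ver=58 & 0xff = 0x3a; word=0xe03a
word = 0xe03a → big-endian bytes:
  [0]=0xe0  [1]=0x3a

e0 3a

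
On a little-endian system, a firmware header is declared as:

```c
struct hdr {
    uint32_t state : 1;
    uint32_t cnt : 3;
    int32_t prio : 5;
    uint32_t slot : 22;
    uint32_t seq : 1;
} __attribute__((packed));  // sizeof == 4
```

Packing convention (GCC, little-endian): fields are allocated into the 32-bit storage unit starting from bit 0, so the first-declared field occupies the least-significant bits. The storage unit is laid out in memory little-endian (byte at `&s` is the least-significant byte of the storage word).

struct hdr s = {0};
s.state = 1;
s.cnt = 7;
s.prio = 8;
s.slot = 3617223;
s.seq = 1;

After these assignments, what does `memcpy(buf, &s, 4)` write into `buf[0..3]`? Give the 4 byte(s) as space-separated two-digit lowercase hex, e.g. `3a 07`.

[0+:1] state=1 & 0x1 = 0x1; word=0x00000001
[1+:3] cnt=7 & 0x7 = 0x7; word=0x0000000f
[4+:5] prio=8 & 0x1f = 0x8; word=0x0000008f
[9+:22] slot=3617223 & 0x3fffff = 0x3731c7; word=0x6e638e8f
[31+:1] seq=1 & 0x1 = 0x1; word=0xee638e8f
word = 0xee638e8f → little-endian bytes:
  [0]=0x8f  [1]=0x8e  [2]=0x63  [3]=0xee

8f 8e 63 ee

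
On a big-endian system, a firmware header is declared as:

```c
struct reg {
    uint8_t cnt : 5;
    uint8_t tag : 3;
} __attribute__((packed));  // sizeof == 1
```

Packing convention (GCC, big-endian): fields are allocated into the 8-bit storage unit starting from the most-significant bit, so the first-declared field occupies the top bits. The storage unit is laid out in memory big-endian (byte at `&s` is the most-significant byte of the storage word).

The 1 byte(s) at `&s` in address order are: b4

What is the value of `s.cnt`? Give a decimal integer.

[0]=0xb4 (big-endian) → word 0xb4
cnt:5 @ bit 3 → (0xb4>>3)&0x1f = 0x16  ←
tag:3 @ bit 0 → (0xb4>>0)&0x7 = 0x4

22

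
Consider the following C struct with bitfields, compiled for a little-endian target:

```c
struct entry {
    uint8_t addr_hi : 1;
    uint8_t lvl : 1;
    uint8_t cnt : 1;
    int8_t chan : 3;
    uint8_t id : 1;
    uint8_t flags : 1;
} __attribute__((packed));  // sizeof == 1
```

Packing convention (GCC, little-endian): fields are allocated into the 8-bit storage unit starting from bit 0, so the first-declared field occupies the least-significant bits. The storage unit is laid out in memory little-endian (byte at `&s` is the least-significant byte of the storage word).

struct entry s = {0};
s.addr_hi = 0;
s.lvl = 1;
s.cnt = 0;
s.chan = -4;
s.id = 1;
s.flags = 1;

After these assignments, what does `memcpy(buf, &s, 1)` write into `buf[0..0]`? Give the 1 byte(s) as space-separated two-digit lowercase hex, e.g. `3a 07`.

addr_hi:1 = 0 → 0x0 << 0 → word 0x00
lvl:1 = 1 → 0x1 << 1 → word 0x02
cnt:1 = 0 → 0x0 << 2 → word 0x02
chan:3 = -4 → 0x4 << 3 → word 0x22
id:1 = 1 → 0x1 << 6 → word 0x62
flags:1 = 1 → 0x1 << 7 → word 0xe2
word = 0xe2 → little-endian bytes:
  [0]=0xe2

e2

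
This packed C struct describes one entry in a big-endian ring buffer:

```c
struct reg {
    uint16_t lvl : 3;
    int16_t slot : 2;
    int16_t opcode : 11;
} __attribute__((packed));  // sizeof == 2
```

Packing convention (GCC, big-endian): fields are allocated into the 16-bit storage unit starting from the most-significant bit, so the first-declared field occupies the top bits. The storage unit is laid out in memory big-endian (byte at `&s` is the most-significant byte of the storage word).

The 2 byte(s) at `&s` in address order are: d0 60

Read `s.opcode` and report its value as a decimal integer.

[0]=0xd0 [1]=0x60 (big-endian) → word 0xd060
lvl:3 @ bit 13 → (0xd060>>13)&0x7 = 0x6
slot:2 @ bit 11 → (0xd060>>11)&0x3 = 0x2
opcode:11 @ bit 0 → (0xd060>>0)&0x7ff = 0x60  ←
opcode signed 11b, MSB=0: value = 96

96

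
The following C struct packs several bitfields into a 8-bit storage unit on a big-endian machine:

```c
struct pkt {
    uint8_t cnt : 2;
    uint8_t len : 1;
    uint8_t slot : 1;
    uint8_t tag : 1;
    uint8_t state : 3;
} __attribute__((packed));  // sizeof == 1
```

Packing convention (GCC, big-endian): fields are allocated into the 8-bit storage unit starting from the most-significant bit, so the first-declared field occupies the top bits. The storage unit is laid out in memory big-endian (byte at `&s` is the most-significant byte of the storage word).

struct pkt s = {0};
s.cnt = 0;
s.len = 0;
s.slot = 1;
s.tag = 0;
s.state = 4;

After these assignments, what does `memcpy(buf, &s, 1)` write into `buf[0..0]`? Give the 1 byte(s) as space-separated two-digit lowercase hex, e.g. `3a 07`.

14

cnt:2 = 0 → 0x0 << 6 → word 0x00
len:1 = 0 → 0x0 << 5 → word 0x00
slot:1 = 1 → 0x1 << 4 → word 0x10
tag:1 = 0 → 0x0 << 3 → word 0x10
state:3 = 4 → 0x4 << 0 → word 0x14
word = 0x14 → big-endian bytes:
  [0]=0x14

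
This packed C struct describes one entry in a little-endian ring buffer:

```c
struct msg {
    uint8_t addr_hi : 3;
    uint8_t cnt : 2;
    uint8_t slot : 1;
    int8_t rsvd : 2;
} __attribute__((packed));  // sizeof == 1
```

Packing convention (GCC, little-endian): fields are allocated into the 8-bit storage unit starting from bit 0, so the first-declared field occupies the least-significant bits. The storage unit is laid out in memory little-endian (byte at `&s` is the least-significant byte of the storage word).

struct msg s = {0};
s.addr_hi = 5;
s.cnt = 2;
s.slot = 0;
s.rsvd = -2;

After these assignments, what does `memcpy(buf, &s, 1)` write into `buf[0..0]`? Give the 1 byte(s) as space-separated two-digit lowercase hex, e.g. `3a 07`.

95

addr_hi:3 = 5 → 0x5 << 0 → word 0x05
cnt:2 = 2 → 0x2 << 3 → word 0x15
slot:1 = 0 → 0x0 << 5 → word 0x15
rsvd:2 = -2 → 0x2 << 6 → word 0x95
word = 0x95 → little-endian bytes:
  [0]=0x95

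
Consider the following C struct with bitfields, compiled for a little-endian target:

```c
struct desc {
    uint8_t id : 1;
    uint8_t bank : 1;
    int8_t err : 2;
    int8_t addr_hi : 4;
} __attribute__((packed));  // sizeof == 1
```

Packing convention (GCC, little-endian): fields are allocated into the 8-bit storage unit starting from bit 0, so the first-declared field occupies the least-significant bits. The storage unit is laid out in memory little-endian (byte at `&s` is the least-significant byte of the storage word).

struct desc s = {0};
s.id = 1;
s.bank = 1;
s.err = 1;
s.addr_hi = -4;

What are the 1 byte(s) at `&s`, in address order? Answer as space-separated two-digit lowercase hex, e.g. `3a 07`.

c7

id (1b) val=1 bits=0x1 at bit 0: 0x01
bank (1b) val=1 bits=0x1 at bit 1: 0x03
err (2b) val=1 bits=0x1 at bit 2: 0x07
addr_hi (4b) val=-4 bits=0xc at bit 4: 0xc7
word = 0xc7 → little-endian bytes:
  [0]=0xc7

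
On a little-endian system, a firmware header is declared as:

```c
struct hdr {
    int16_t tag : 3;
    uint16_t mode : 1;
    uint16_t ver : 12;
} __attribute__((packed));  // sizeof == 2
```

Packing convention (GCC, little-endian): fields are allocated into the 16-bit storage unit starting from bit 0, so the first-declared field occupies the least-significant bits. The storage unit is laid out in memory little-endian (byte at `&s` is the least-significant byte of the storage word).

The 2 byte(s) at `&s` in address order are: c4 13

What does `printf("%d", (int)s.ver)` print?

[0]=0xc4 [1]=0x13 (little-endian) → word 0x13c4
tag:3 @ bit 0 → (0x13c4>>0)&0x7 = 0x4
mode:1 @ bit 3 → (0x13c4>>3)&0x1 = 0x0
ver:12 @ bit 4 → (0x13c4>>4)&0xfff = 0x13c  ←

316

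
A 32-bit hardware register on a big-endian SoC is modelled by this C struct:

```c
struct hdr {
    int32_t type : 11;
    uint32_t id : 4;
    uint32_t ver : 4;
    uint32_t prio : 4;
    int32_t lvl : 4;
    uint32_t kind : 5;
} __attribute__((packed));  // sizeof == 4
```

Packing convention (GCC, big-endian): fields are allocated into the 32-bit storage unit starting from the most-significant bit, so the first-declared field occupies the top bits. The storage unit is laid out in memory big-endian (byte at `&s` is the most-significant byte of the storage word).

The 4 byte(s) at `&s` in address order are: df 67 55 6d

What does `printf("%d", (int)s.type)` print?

-261

[0]=0xdf [1]=0x67 [2]=0x55 [3]=0x6d (big-endian) → word 0xdf67556d
type:11 @ bit 21 → (0xdf67556d>>21)&0x7ff = 0x6fb  ←
id:4 @ bit 17 → (0xdf67556d>>17)&0xf = 0x3
ver:4 @ bit 13 → (0xdf67556d>>13)&0xf = 0xa
prio:4 @ bit 9 → (0xdf67556d>>9)&0xf = 0xa
lvl:4 @ bit 5 → (0xdf67556d>>5)&0xf = 0xb
kind:5 @ bit 0 → (0xdf67556d>>0)&0x1f = 0xd
type signed 11b, MSB=1: 1787 - 2048 = -261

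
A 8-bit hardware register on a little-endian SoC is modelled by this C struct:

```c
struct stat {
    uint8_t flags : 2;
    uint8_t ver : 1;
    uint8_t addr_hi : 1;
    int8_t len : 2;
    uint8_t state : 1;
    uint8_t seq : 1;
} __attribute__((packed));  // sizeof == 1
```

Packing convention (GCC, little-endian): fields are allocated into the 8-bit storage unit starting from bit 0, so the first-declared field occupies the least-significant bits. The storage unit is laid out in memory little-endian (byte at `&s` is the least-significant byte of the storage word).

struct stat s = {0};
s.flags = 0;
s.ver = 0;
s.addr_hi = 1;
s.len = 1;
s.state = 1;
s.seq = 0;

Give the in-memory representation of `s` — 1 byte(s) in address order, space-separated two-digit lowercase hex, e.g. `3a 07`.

58

flags:2 = 0 → 0x0 << 0 → word 0x00
ver:1 = 0 → 0x0 << 2 → word 0x00
addr_hi:1 = 1 → 0x1 << 3 → word 0x08
len:2 = 1 → 0x1 << 4 → word 0x18
state:1 = 1 → 0x1 << 6 → word 0x58
seq:1 = 0 → 0x0 << 7 → word 0x58
word = 0x58 → little-endian bytes:
  [0]=0x58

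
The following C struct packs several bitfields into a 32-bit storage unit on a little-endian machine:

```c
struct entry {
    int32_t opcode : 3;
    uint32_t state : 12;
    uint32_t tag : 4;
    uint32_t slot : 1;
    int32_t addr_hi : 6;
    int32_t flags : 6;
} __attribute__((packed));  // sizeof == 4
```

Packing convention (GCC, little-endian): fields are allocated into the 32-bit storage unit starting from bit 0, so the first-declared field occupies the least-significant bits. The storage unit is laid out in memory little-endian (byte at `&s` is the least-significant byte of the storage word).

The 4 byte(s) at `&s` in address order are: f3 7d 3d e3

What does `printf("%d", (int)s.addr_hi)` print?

-13

[0]=0xf3 [1]=0x7d [2]=0x3d [3]=0xe3 (little-endian) → word 0xe33d7df3
opcode [0+:3] = (word>>0) & 0x7 = 3
state [3+:12] = (word>>3) & 0xfff = 4030
tag [15+:4] = (word>>15) & 0xf = 10
slot [19+:1] = (word>>19) & 0x1 = 1
addr_hi [20+:6] = (word>>20) & 0x3f = 51  ←
flags [26+:6] = (word>>26) & 0x3f = 56
addr_hi signed 6b, MSB=1: 51 - 64 = -13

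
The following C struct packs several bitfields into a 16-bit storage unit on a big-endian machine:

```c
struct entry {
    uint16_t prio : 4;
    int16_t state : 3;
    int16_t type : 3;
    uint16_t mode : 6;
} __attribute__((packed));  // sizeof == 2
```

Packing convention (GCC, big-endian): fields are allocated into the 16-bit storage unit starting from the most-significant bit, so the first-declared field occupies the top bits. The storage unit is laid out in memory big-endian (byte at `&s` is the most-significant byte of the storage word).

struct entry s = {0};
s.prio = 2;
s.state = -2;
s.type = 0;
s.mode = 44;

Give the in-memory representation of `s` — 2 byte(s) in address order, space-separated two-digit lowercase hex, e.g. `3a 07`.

2c 2c

prio:4 = 2 → 0x2 << 12 → word 0x2000
state:3 = -2 → 0x6 << 9 → word 0x2c00
type:3 = 0 → 0x0 << 6 → word 0x2c00
mode:6 = 44 → 0x2c << 0 → word 0x2c2c
word = 0x2c2c → big-endian bytes:
  [0]=0x2c  [1]=0x2c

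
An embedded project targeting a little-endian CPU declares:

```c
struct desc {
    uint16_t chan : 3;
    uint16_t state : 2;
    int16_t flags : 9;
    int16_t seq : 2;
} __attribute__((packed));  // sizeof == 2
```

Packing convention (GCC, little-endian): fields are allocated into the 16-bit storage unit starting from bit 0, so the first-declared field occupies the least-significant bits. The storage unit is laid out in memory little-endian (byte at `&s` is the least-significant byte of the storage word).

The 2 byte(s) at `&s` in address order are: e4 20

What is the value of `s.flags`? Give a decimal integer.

[0]=0xe4 [1]=0x20 (little-endian) → word 0x20e4
chan:3 @ bit 0 → (0x20e4>>0)&0x7 = 0x4
state:2 @ bit 3 → (0x20e4>>3)&0x3 = 0x0
flags:9 @ bit 5 → (0x20e4>>5)&0x1ff = 0x107  ←
seq:2 @ bit 14 → (0x20e4>>14)&0x3 = 0x0
flags signed 9b, MSB=1: 263 - 512 = -249

-249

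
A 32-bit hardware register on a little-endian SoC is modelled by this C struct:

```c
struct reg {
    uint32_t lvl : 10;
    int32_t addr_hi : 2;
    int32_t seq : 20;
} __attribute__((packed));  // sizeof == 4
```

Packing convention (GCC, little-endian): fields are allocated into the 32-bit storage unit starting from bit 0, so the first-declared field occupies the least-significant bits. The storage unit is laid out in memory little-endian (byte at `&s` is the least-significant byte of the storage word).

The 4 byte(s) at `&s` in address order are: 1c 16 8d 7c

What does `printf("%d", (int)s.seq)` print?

[0]=0x1c [1]=0x16 [2]=0x8d [3]=0x7c (little-endian) → word 0x7c8d161c
lvl [0+:10] = (word>>0) & 0x3ff = 540
addr_hi [10+:2] = (word>>10) & 0x3 = 1
seq [12+:20] = (word>>12) & 0xfffff = 510161  ←
seq signed 20b, MSB=0: value = 510161

510161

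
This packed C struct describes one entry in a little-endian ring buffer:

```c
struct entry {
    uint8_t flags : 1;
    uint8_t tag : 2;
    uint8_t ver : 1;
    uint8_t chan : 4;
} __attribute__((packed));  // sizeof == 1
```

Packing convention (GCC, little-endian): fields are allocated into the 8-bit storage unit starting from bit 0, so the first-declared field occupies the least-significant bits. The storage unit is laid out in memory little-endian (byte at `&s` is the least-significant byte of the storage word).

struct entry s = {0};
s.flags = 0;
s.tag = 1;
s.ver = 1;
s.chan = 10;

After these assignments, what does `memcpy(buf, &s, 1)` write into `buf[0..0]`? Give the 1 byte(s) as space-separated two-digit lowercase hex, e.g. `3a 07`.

aa

flags:1 = 0 → 0x0 << 0 → word 0x00
tag:2 = 1 → 0x1 << 1 → word 0x02
ver:1 = 1 → 0x1 << 3 → word 0x0a
chan:4 = 10 → 0xa << 4 → word 0xaa
word = 0xaa → little-endian bytes:
  [0]=0xaa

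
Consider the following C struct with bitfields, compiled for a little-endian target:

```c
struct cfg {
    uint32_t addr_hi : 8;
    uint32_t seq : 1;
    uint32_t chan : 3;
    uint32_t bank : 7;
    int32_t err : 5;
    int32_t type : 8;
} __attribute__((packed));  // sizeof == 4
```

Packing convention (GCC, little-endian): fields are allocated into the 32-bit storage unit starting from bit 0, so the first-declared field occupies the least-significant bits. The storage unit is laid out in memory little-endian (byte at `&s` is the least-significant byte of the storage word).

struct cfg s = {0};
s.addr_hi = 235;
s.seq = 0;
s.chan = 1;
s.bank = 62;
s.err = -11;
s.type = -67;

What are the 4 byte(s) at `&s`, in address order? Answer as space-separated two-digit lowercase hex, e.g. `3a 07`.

eb e2 ab bd

addr_hi (8b) val=235 bits=0xeb at bit 0: 0x000000eb
seq (1b) val=0 bits=0x0 at bit 8: 0x000000eb
chan (3b) val=1 bits=0x1 at bit 9: 0x000002eb
bank (7b) val=62 bits=0x3e at bit 12: 0x0003e2eb
err (5b) val=-11 bits=0x15 at bit 19: 0x00abe2eb
type (8b) val=-67 bits=0xbd at bit 24: 0xbdabe2eb
word = 0xbdabe2eb → little-endian bytes:
  [0]=0xeb  [1]=0xe2  [2]=0xab  [3]=0xbd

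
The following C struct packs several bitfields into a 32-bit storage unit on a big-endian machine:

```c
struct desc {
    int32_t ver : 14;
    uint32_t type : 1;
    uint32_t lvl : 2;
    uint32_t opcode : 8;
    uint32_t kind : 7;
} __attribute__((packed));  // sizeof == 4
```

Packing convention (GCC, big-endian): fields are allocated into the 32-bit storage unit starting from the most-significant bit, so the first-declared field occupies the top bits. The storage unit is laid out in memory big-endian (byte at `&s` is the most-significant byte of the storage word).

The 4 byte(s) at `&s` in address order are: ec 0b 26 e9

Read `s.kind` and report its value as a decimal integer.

105

[0]=0xec [1]=0x0b [2]=0x26 [3]=0xe9 (big-endian) → word 0xec0b26e9
ver [18+:14] = (word>>18) & 0x3fff = 15106
type [17+:1] = (word>>17) & 0x1 = 1
lvl [15+:2] = (word>>15) & 0x3 = 2
opcode [7+:8] = (word>>7) & 0xff = 77
kind [0+:7] = (word>>0) & 0x7f = 105  ←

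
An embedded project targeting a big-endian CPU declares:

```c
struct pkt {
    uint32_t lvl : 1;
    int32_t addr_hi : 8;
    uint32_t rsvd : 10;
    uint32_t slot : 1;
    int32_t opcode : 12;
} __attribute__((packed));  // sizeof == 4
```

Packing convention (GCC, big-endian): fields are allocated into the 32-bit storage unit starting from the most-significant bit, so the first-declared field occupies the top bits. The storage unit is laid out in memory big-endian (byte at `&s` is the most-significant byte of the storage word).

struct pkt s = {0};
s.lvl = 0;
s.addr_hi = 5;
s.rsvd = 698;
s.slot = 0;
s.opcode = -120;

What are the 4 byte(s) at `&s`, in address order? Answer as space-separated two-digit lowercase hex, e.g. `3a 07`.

02 d7 4f 88

[31+:1] lvl=0 & 0x1 = 0x0; word=0x00000000
[23+:8] addr_hi=5 & 0xff = 0x5; word=0x02800000
[13+:10] rsvd=698 & 0x3ff = 0x2ba; word=0x02d74000
[12+:1] slot=0 & 0x1 = 0x0; word=0x02d74000
[0+:12] opcode=-120 & 0xfff = 0xf88; word=0x02d74f88
word = 0x02d74f88 → big-endian bytes:
  [0]=0x02  [1]=0xd7  [2]=0x4f  [3]=0x88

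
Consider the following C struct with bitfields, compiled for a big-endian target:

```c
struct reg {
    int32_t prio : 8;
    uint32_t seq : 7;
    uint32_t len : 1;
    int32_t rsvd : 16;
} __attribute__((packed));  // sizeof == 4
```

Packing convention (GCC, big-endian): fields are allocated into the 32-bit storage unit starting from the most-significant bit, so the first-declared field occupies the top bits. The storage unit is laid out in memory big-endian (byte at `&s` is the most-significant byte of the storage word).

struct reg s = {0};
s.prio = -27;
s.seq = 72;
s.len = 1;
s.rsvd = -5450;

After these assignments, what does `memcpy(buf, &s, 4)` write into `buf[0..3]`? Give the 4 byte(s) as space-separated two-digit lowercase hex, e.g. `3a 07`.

e5 91 ea b6

prio:8 = -27 → 0xe5 << 24 → word 0xe5000000
seq:7 = 72 → 0x48 << 17 → word 0xe5900000
len:1 = 1 → 0x1 << 16 → word 0xe5910000
rsvd:16 = -5450 → 0xeab6 << 0 → word 0xe591eab6
word = 0xe591eab6 → big-endian bytes:
  [0]=0xe5  [1]=0x91  [2]=0xea  [3]=0xb6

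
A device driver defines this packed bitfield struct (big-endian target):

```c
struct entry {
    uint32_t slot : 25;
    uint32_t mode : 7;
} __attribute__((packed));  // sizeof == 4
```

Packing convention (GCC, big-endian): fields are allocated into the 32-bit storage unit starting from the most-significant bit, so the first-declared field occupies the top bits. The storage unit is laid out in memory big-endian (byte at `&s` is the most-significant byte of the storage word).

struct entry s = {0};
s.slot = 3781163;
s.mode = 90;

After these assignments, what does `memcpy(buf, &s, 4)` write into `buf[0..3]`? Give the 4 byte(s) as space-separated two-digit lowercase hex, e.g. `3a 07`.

[7+:25] slot=3781163 & 0x1ffffff = 0x39b22b; word=0x1cd91580
[0+:7] mode=90 & 0x7f = 0x5a; word=0x1cd915da
word = 0x1cd915da → big-endian bytes:
  [0]=0x1c  [1]=0xd9  [2]=0x15  [3]=0xda

1c d9 15 da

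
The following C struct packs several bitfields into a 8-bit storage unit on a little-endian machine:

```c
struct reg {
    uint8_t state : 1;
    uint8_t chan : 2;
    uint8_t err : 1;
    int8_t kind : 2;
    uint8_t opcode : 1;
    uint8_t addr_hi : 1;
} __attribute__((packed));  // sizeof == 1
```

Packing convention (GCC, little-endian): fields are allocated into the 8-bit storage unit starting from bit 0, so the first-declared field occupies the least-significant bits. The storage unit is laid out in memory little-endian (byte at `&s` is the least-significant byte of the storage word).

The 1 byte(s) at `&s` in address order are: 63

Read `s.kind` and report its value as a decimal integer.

[0]=0x63 (little-endian) → word 0x63
state [0+:1] = (word>>0) & 0x1 = 1
chan [1+:2] = (word>>1) & 0x3 = 1
err [3+:1] = (word>>3) & 0x1 = 0
kind [4+:2] = (word>>4) & 0x3 = 2  ←
opcode [6+:1] = (word>>6) & 0x1 = 1
addr_hi [7+:1] = (word>>7) & 0x1 = 0
kind signed 2b, MSB=1: 2 - 4 = -2

-2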